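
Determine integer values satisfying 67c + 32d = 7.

Step 1: Check solvability.
gcd(67, 32) = 1
Since 1 divides 7, solutions exist.

Step 2: Apply extended Euclidean algorithm to find gcd.
We find integers such that 67*x0 + 32*y0 = 1

Step 3: Scale the particular solution.
Multiply by 7/1 = 7:
c = 77, d = -161

Step 4: Verify.
67*(77) + 32*(-161) = 7 = 7 ✓

c = 77, d = -161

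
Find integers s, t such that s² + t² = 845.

We need to find integers s, t > 0 such that s² + t² = 845.
Trying s = 2: t² = 845 - 2² = 845 - 4 = 841
t = 29
Check: 2² + 29² = 4 + 841 = 845 ✓

845 = 2² + 29²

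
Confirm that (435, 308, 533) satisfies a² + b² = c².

Compute a² + b² = 435² + 308² = 189225 + 94864 = 284089
Compute c² = 533² = 284089
Since 284089 = 284089, confirmed.

Yes, it is a Pythagorean triple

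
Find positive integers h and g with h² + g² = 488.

We need to find integers h, g > 0 such that h² + g² = 488.
Trying h = 2: g² = 488 - 2² = 488 - 4 = 484
g = 22
Check: 2² + 22² = 4 + 484 = 488 ✓

488 = 2² + 22²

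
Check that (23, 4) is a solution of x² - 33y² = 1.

Compute x² = 23² = 529
Compute 33y² = 33·4² = 33·16 = 528
x² - 33y² = 529 - 528 = 1
Since this equals 1, (23, 4) is a solution.

Yes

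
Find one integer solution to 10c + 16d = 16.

Step 1: Check solvability.
gcd(10, 16) = 2
Since 2 divides 16, solutions exist.

Step 2: Apply extended Euclidean algorithm to find gcd.
We find integers such that 10*x0 + 16*y0 = 2

Step 3: Scale the particular solution.
Multiply by 16/2 = 8:
c = -24, d = 16

Step 4: Verify.
10*(-24) + 16*(16) = 16 = 16 ✓

c = -24, d = 16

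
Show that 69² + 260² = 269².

Compute a² + b²:
69² + 260² = 4761 + 67600 = 72361
Compute c²:
269² = 72361
Since 72361 = 72361, it is a Pythagorean triple.

Yes, it is a Pythagorean triple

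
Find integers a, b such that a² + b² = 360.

We need to find integers a, b > 0 such that a² + b² = 360.
Trying a = 6: b² = 360 - 6² = 360 - 36 = 324
b = 18
Check: 6² + 18² = 36 + 324 = 360 ✓

360 = 6² + 18²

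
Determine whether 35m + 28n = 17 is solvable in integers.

Step 1: Compute gcd(35, 28).
gcd(35, 28) = 7

Step 2: Check divisibility.
Does 7 divide 17? 17 = 7 x 2 + 3, so no.

By the theorem on linear Diophantine equations, 35m + 28n = 17 has integer solutions if and only if gcd(35, 28) divides 17. Since 7 does not divide 17, no solutions exist.

No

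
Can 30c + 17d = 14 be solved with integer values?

Step 1: Compute gcd(30, 17).
gcd(30, 17) = 1

Step 2: Check divisibility.
Does 1 divide 14? 14 = 1 x 14, so yes.

By the theorem on linear Diophantine equations, 30c + 17d = 14 has integer solutions if and only if gcd(30, 17) divides 14. Since 1 | 14, solutions exist.

Yes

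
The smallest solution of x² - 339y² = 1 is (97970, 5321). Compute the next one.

Solutions to x² - Dy² = 1 are generated by powers of (x₀ + y₀√D).
The next solution satisfies x₁ + y₁√339 = (x₀ + y₀√339)², giving:
x₁ = x₀² + 339y₀² = 97970² + 339·5321² = 9598120900 + 9598120899 = 19196241799
y₁ = 2x₀y₀ = 2·97970·5321 = 1042596740

Verify: 19196241799² - 339·1042596740² = 368495699205674756401 - 368495699205674756400 = 1 ✓

x = 19196241799, y = 1042596740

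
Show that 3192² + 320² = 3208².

Compute a² + b² = 3192² + 320² = 10188864 + 102400 = 10291264
Compute c² = 3208² = 10291264
Since 10291264 = 10291264, confirmed.

Yes, it is a Pythagorean triple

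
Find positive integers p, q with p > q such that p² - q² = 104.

Factor: p² - q² = (p+q)(p-q) = 104.
We need two factors of 104 with the same parity.
Use p+q = 52 and p-q = 2 (product 52·2 = 104).
Adding: 2p = 54, so p = 27.
Subtracting: 2q = 50, so q = 25.
Check: 27² - 25² = 729 - 625 = 104 ✓

p = 27, q = 25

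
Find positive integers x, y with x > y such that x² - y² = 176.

Factor: x² - y² = (x+y)(x-y) = 176.
We need two factors of 176 with the same parity.
Use x+y = 88 and x-y = 2 (product 88·2 = 176).
Adding: 2x = 90, so x = 45.
Subtracting: 2y = 86, so y = 43.
Check: 45² - 43² = 2025 - 1849 = 176 ✓

x = 45, y = 43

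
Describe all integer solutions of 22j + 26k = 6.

Step 1: Compute gcd(22, 26) = 2.
Since 2 divides 6, solutions exist.

Step 2: Find a particular solution using extended Euclidean algorithm.
We get j₀ = 18, k₀ = -15.
Check: 22*18 + 26*-15 = 6 = 6 ✓

Step 3: Write the general solution.
j = 18 + (26/2)t = 18 + 13t
k = -15 - (22/2)t = -15 - 11t
for any integer t.

j = 18 + 13t, k = -15 - 11t for integer t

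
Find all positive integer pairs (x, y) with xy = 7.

The positive divisors of 7 are: 1, 7.
Each divisor d gives the pair (d, 7/d):
(1, 7), (7, 1)

(1, 7), (7, 1)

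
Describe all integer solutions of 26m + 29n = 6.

Step 1: Compute gcd(26, 29) = 1.
Since 1 divides 6, solutions exist.

Step 2: Find a particular solution using extended Euclidean algorithm.
We get m₀ = -60, n₀ = 54.
Check: 26*-60 + 29*54 = 6 = 6 ✓

Step 3: Write the general solution.
m = -60 + (29/1)t = -60 + 29t
n = 54 - (26/1)t = 54 - 26t
for any integer t.

m = -60 + 29t, n = 54 - 26t for integer t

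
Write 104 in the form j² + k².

We need to find integers j, k > 0 such that j² + k² = 104.
Trying j = 2: k² = 104 - 2² = 104 - 4 = 100
k = 10
Check: 2² + 10² = 4 + 100 = 104 ✓

104 = 2² + 10²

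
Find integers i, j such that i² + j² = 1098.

We need to find integers i, j > 0 such that i² + j² = 1098.
Trying i = 3: j² = 1098 - 3² = 1098 - 9 = 1089
j = 33
Check: 3² + 33² = 9 + 1089 = 1098 ✓

1098 = 3² + 33²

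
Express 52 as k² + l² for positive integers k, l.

We need to find integers k, l > 0 such that k² + l² = 52.
Trying k = 4: l² = 52 - 4² = 52 - 16 = 36
l = 6
Check: 4² + 6² = 16 + 36 = 52 ✓

52 = 4² + 6²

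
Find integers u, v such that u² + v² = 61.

We need to find integers u, v > 0 such that u² + v² = 61.
Trying u = 5: v² = 61 - 5² = 61 - 25 = 36
v = 6
Check: 5² + 6² = 25 + 36 = 61 ✓

61 = 5² + 6²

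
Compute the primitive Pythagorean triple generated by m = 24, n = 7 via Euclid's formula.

a = m² - n² = 576 - 49 = 527
b = 2mn = 2·24·7 = 336
c = m² + n² = 576 + 49 = 625
Verify: 527² + 336² = 277729 + 112896 = 390625 = 625² ✓

(527, 336, 625)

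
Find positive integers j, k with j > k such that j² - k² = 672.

Factor: j² - k² = (j+k)(j-k) = 672.
We need two factors of 672 with the same parity.
Use j+k = 336 and j-k = 2 (product 336·2 = 672).
Adding: 2j = 338, so j = 169.
Subtracting: 2k = 334, so k = 167.
Check: 169² - 167² = 28561 - 27889 = 672 ✓

j = 169, k = 167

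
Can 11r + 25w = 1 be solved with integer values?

Step 1: Compute gcd(11, 25).
gcd(11, 25) = 1

Step 2: Check divisibility.
Does 1 divide 1? 1 = 1 x 1, so yes.

By the theorem on linear Diophantine equations, 11r + 25w = 1 has integer solutions if and only if gcd(11, 25) divides 1. Since 1 | 1, solutions exist.

Yes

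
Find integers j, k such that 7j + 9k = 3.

Step 1: Check solvability.
gcd(7, 9) = 1
Since 1 divides 3, solutions exist.

Step 2: Apply extended Euclidean algorithm to find gcd.
We find integers such that 7*x0 + 9*y0 = 1

Step 3: Scale the particular solution.
Multiply by 3/1 = 3:
j = 12, k = -9

Step 4: Verify.
7*(12) + 9*(-9) = 3 = 3 ✓

j = 12, k = -9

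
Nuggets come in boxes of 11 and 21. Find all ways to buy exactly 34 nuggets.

We need non-negative integers (x, y) with 11x + 21y = 34.
For each x in 0..3, check if 34 - 11x is a non-negative multiple of 21.
No x yields an integer y ≥ 0.

No solution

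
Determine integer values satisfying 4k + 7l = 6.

Step 1: Check solvability.
gcd(4, 7) = 1
Since 1 divides 6, solutions exist.

Step 2: Apply extended Euclidean algorithm to find gcd.
We find integers such that 4*x0 + 7*y0 = 1

Step 3: Scale the particular solution.
Multiply by 6/1 = 6:
k = 12, l = -6

Step 4: Verify.
4*(12) + 7*(-6) = 6 = 6 ✓

k = 12, l = -6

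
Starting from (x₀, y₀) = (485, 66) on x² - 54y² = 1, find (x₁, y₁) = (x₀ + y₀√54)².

Solutions to x² - Dy² = 1 are generated by powers of (x₀ + y₀√D).
The next solution satisfies x₁ + y₁√54 = (x₀ + y₀√54)², giving:
x₁ = x₀² + 54y₀² = 485² + 54·66² = 235225 + 235224 = 470449
y₁ = 2x₀y₀ = 2·485·66 = 64020

Verify: 470449² - 54·64020² = 221322261601 - 221322261600 = 1 ✓

x = 470449, y = 64020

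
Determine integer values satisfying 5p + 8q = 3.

Step 1: Check solvability.
gcd(5, 8) = 1
Since 1 divides 3, solutions exist.

Step 2: Apply extended Euclidean algorithm to find gcd.
We find integers such that 5*x0 + 8*y0 = 1

Step 3: Scale the particular solution.
Multiply by 3/1 = 3:
p = -9, q = 6

Step 4: Verify.
5*(-9) + 8*(6) = 3 = 3 ✓

p = -9, q = 6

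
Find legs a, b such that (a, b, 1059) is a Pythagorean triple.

We need a² + b² = 1059² = 1121481.
Trying: 675² + 816² = 455625 + 665856 = 1121481 ✓

(675, 816, 1059)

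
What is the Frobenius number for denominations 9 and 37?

For two coprime denominations a and b, the Frobenius number (largest value not representable as a non-negative combination) is ab - a - b.
Here gcd(9, 37) = 1, so they are coprime.
F(9, 37) = 9·37 - 9 - 37 = 333 - 46 = 287

287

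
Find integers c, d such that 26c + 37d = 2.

Step 1: Check solvability.
gcd(26, 37) = 1
Since 1 divides 2, solutions exist.

Step 2: Apply extended Euclidean algorithm to find gcd.
We find integers such that 26*x0 + 37*y0 = 1

Step 3: Scale the particular solution.
Multiply by 2/1 = 2:
c = 20, d = -14

Step 4: Verify.
26*(20) + 37*(-14) = 2 = 2 ✓

c = 20, d = -14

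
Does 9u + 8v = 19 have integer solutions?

Step 1: Compute gcd(9, 8).
gcd(9, 8) = 1

Step 2: Check divisibility.
Does 1 divide 19? 19 = 1 x 19, so yes.

By the theorem on linear Diophantine equations, 9u + 8v = 19 has integer solutions if and only if gcd(9, 8) divides 19. Since 1 | 19, solutions exist.

Yes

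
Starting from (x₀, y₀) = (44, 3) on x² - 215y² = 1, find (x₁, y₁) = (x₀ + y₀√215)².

Solutions to x² - Dy² = 1 are generated by powers of (x₀ + y₀√D).
The next solution satisfies x₁ + y₁√215 = (x₀ + y₀√215)², giving:
x₁ = x₀² + 215y₀² = 44² + 215·3² = 1936 + 1935 = 3871
y₁ = 2x₀y₀ = 2·44·3 = 264

Verify: 3871² - 215·264² = 14984641 - 14984640 = 1 ✓

x = 3871, y = 264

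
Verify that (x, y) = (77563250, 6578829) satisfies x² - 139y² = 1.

Compute x² = 77563250² = 6016057750562500
Compute 139y² = 139·6578829² = 139·43280991011241 = 6016057750562499
x² - 139y² = 6016057750562500 - 6016057750562499 = 1
Since this equals 1, (77563250, 6578829) is a solution.

Yes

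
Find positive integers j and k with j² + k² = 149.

We need to find integers j, k > 0 such that j² + k² = 149.
Trying j = 7: k² = 149 - 7² = 149 - 49 = 100
k = 10
Check: 7² + 10² = 49 + 100 = 149 ✓

149 = 7² + 10²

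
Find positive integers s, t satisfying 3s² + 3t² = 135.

Try small values of s and check whether (135 - 3s²)/3 is a perfect square.
s = 3: 3·3² = 27, so 3t² = 135 - 27 = 108, giving t² = 36, t = 6.
Check: 3·3² + 3·6² = 27 + 108 = 135 ✓

s = 3, t = 6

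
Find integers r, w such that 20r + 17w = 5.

Step 1: Check solvability.
gcd(20, 17) = 1
Since 1 divides 5, solutions exist.

Step 2: Apply extended Euclidean algorithm to find gcd.
We find integers such that 20*x0 + 17*y0 = 1

Step 3: Scale the particular solution.
Multiply by 5/1 = 5:
r = 30, w = -35

Step 4: Verify.
20*(30) + 17*(-35) = 5 = 5 ✓

r = 30, w = -35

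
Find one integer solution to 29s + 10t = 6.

Step 1: Check solvability.
gcd(29, 10) = 1
Since 1 divides 6, solutions exist.

Step 2: Apply extended Euclidean algorithm to find gcd.
We find integers such that 29*x0 + 10*y0 = 1

Step 3: Scale the particular solution.
Multiply by 6/1 = 6:
s = -6, t = 18

Step 4: Verify.
29*(-6) + 10*(18) = 6 = 6 ✓

s = -6, t = 18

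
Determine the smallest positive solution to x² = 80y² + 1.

We seek the smallest positive integers (x, y) with x² - 80y² = 1, i.e., x² = 80y² + 1.
Try successive y values:
y = 1: x² = 80·1² + 1 = 81, x = 9 ✓

Verify: 9² - 80·1² = 81 - 80 = 1 ✓

x = 9, y = 1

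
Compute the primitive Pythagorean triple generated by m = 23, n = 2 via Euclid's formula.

a = m² - n² = 23² - 2² = 529 - 4 = 525
b = 2mn = 2·23·2 = 92
c = m² + n² = 529 + 4 = 533
Verify: 525² + 92² = 275625 + 8464 = 284089 = 533² ✓

(525, 92, 533)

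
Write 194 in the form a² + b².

We need to find integers a, b > 0 such that a² + b² = 194.
Trying a = 5: b² = 194 - 5² = 194 - 25 = 169
b = 13
Check: 5² + 13² = 25 + 169 = 194 ✓

194 = 5² + 13²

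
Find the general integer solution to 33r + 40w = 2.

Step 1: Compute gcd(33, 40) = 1.
Since 1 divides 2, solutions exist.

Step 2: Find a particular solution using extended Euclidean algorithm.
We get r₀ = 34, w₀ = -28.
Check: 33*34 + 40*-28 = 2 = 2 ✓

Step 3: Write the general solution.
r = 34 + (40/1)t = 34 + 40t
w = -28 - (33/1)t = -28 - 33t
for any integer t.

r = 34 + 40t, w = -28 - 33t for integer t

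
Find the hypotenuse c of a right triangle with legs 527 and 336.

c² = a² + b² = 527² + 336² = 277729 + 112896 = 390625
c = sqrt(390625) = 625

625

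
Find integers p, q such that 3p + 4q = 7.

Step 1: Check solvability.
gcd(3, 4) = 1
Since 1 divides 7, solutions exist.

Step 2: Apply extended Euclidean algorithm to find gcd.
We find integers such that 3*x0 + 4*y0 = 1

Step 3: Scale the particular solution.
Multiply by 7/1 = 7:
p = -7, q = 7

Step 4: Verify.
3*(-7) + 4*(7) = 7 = 7 ✓

p = -7, q = 7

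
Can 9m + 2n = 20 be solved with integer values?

Step 1: Compute gcd(9, 2).
gcd(9, 2) = 1

Step 2: Check divisibility.
Does 1 divide 20? 20 = 1 x 20, so yes.

By the theorem on linear Diophantine equations, 9m + 2n = 20 has integer solutions if and only if gcd(9, 2) divides 20. Since 1 | 20, solutions exist.

Yes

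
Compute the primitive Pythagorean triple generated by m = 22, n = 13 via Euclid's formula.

a = m² - n² = 22² - 13² = 484 - 169 = 315
b = 2mn = 2·22·13 = 572
c = m² + n² = 484 + 169 = 653
Verify: 315² + 572² = 99225 + 327184 = 426409 = 653² ✓

(315, 572, 653)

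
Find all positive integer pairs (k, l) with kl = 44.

The positive divisors of 44 are: 1, 2, 4, 11, 22, 44.
Each divisor d gives the pair (d, 44/d):
(1, 44), (2, 22), (4, 11), (11, 4), (22, 2), (44, 1)

(1, 44), (2, 22), (4, 11), (11, 4), (22, 2), (44, 1)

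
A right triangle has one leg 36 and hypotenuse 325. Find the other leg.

a² = c² - b² = 105625 - 1296 = 104329
a = 323

323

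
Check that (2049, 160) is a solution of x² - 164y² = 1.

Compute x² = 2049² = 4198401
Compute 164y² = 164·160² = 164·25600 = 4198400
x² - 164y² = 4198401 - 4198400 = 1
Since this equals 1, (2049, 160) is a solution.

Yes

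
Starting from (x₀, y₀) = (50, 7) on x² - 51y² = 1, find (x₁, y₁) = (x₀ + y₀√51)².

Solutions to x² - Dy² = 1 are generated by powers of (x₀ + y₀√D).
The next solution satisfies x₁ + y₁√51 = (x₀ + y₀√51)², giving:
x₁ = x₀² + 51y₀² = 50² + 51·7² = 2500 + 2499 = 4999
y₁ = 2x₀y₀ = 2·50·7 = 700

Verify: 4999² - 51·700² = 24990001 - 24990000 = 1 ✓

x = 4999, y = 700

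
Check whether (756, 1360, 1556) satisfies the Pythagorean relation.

Compute a² + b²:
756² + 1360² = 571536 + 1849600 = 2421136
Compute c²:
1556² = 2421136
Since 2421136 = 2421136, it is a Pythagorean triple.

Yes, it is a Pythagorean triple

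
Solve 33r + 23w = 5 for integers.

Step 1: Check solvability.
gcd(33, 23) = 1
Since 1 divides 5, solutions exist.

Step 2: Apply extended Euclidean algorithm to find gcd.
We find integers such that 33*x0 + 23*y0 = 1

Step 3: Scale the particular solution.
Multiply by 5/1 = 5:
r = 35, w = -50

Step 4: Verify.
33*(35) + 23*(-50) = 5 = 5 ✓

r = 35, w = -50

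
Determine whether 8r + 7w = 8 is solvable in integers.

Step 1: Compute gcd(8, 7).
gcd(8, 7) = 1

Step 2: Check divisibility.
Does 1 divide 8? 8 = 1 x 8, so yes.

By the theorem on linear Diophantine equations, 8r + 7w = 8 has integer solutions if and only if gcd(8, 7) divides 8. Since 1 | 8, solutions exist.

Yes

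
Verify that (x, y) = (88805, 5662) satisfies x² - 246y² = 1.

Compute x² = 88805² = 7886328025
Compute 246y² = 246·5662² = 246·32058244 = 7886328024
x² - 246y² = 7886328025 - 7886328024 = 1
Since this equals 1, (88805, 5662) is a solution.

Yes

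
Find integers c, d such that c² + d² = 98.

We need to find integers c, d > 0 such that c² + d² = 98.
Trying c = 7: d² = 98 - 7² = 98 - 49 = 49
d = 7
Check: 7² + 7² = 49 + 49 = 98 ✓

98 = 7² + 7²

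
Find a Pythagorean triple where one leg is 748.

We need the other leg and hypotenuse such that 748² + x² = c².
Take x = 195, c = 773: 748² + 195² = 559504 + 38025 = 597529 = 773² ✓
Triple: (195, 748, 773)

(195, 748, 773)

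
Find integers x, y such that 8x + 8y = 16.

Step 1: Check solvability.
gcd(8, 8) = 8
Since 8 divides 16, solutions exist.

Step 2: Apply extended Euclidean algorithm to find gcd.
We find integers such that 8*x0 + 8*y0 = 8

Step 3: Scale the particular solution.
Multiply by 16/8 = 2:
x = 0, y = 2

Step 4: Verify.
8*(0) + 8*(2) = 16 = 16 ✓

x = 0, y = 2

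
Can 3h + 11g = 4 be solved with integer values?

Step 1: Compute gcd(3, 11).
gcd(3, 11) = 1

Step 2: Check divisibility.
Does 1 divide 4? 4 = 1 x 4, so yes.

By the theorem on linear Diophantine equations, 3h + 11g = 4 has integer solutions if and only if gcd(3, 11) divides 4. Since 1 | 4, solutions exist.

Yes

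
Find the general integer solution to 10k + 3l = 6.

Step 1: Compute gcd(10, 3) = 1.
Since 1 divides 6, solutions exist.

Step 2: Find a particular solution using extended Euclidean algorithm.
We get k₀ = 6, l₀ = -18.
Check: 10*6 + 3*-18 = 6 = 6 ✓

Step 3: Write the general solution.
k = 6 + (3/1)t = 6 + 3t
l = -18 - (10/1)t = -18 - 10t
for any integer t.

k = 6 + 3t, l = -18 - 10t for integer t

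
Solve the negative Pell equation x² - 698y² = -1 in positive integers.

We need x² = 698y² - 1. Try successive y:
y = 1: x² = 698·1² - 1 = 697, not a perfect square
y = 2: x² = 698·2² - 1 = 2791, not a perfect square
y = 3: x² = 698·3² - 1 = 6281, not a perfect square
...
y = 193: x² = 698·193² - 1 = 25999801 = 5099² ✓
Check: 5099² - 698·193² = 25999801 - 25999802 = -1 ✓

x = 5099, y = 193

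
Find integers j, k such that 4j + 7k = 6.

Step 1: Check solvability.
gcd(4, 7) = 1
Since 1 divides 6, solutions exist.

Step 2: Apply extended Euclidean algorithm to find gcd.
We find integers such that 4*x0 + 7*y0 = 1

Step 3: Scale the particular solution.
Multiply by 6/1 = 6:
j = 12, k = -6

Step 4: Verify.
4*(12) + 7*(-6) = 6 = 6 ✓

j = 12, k = -6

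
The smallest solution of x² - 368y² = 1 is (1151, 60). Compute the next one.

Solutions to x² - Dy² = 1 are generated by powers of (x₀ + y₀√D).
The next solution satisfies x₁ + y₁√368 = (x₀ + y₀√368)², giving:
x₁ = x₀² + 368y₀² = 1151² + 368·60² = 1324801 + 1324800 = 2649601
y₁ = 2x₀y₀ = 2·1151·60 = 138120

Verify: 2649601² - 368·138120² = 7020385459201 - 7020385459200 = 1 ✓

x = 2649601, y = 138120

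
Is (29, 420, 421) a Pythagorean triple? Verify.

Compute a² + b² = 29² + 420² = 841 + 176400 = 177241
Compute c² = 421² = 177241
Since 177241 = 177241, confirmed.

Yes, it is a Pythagorean triple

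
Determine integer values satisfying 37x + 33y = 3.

Step 1: Check solvability.
gcd(37, 33) = 1
Since 1 divides 3, solutions exist.

Step 2: Apply extended Euclidean algorithm to find gcd.
We find integers such that 37*x0 + 33*y0 = 1

Step 3: Scale the particular solution.
Multiply by 3/1 = 3:
x = -24, y = 27

Step 4: Verify.
37*(-24) + 33*(27) = 3 = 3 ✓

x = -24, y = 27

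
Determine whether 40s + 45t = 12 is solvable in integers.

Step 1: Compute gcd(40, 45).
gcd(40, 45) = 5

Step 2: Check divisibility.
Does 5 divide 12? 12 = 5 x 2 + 2, so no.

By the theorem on linear Diophantine equations, 40s + 45t = 12 has integer solutions if and only if gcd(40, 45) divides 12. Since 5 does not divide 12, no solutions exist.

No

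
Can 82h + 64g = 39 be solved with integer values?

Step 1: Compute gcd(82, 64).
gcd(82, 64) = 2

Step 2: Check divisibility.
Does 2 divide 39? 39 = 2 x 19 + 1, so no.

By the theorem on linear Diophantine equations, 82h + 64g = 39 has integer solutions if and only if gcd(82, 64) divides 39. Since 2 does not divide 39, no solutions exist.

No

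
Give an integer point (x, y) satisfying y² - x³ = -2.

Try small integer x values and check whether x³ - 2 is a perfect square.
x = 3: x³ - 2 = 3³ - 2 = 27 - 2 = 25
Is 25 a perfect square? 5² = 25 ✓
So (x, y) = (3, 5) is a solution.

x = 3, y = 5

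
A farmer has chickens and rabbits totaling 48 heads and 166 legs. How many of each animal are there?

Let c = chickens, r = rabbits.
Heads: c + r = 48
Legs: 2c + 4r = 166
From the first equation, c = 48 - r. Substitute:
2(48 - r) + 4r = 166
96 + 2r = 166
r = (166 - 96)/2 = 35
c = 48 - 35 = 13

Chickens: 13, Rabbits: 35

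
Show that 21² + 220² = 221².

Compute a² + b²:
21² + 220² = 441 + 48400 = 48841
Compute c²:
221² = 48841
Since 48841 = 48841, it is a Pythagorean triple.

Yes, it is a Pythagorean triple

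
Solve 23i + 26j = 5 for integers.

Step 1: Check solvability.
gcd(23, 26) = 1
Since 1 divides 5, solutions exist.

Step 2: Apply extended Euclidean algorithm to find gcd.
We find integers such that 23*x0 + 26*y0 = 1

Step 3: Scale the particular solution.
Multiply by 5/1 = 5:
i = -45, j = 40

Step 4: Verify.
23*(-45) + 26*(40) = 5 = 5 ✓

i = -45, j = 40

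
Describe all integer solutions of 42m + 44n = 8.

Step 1: Compute gcd(42, 44) = 2.
Since 2 divides 8, solutions exist.

Step 2: Find a particular solution using extended Euclidean algorithm.
We get m₀ = -4, n₀ = 4.
Check: 42*-4 + 44*4 = 8 = 8 ✓

Step 3: Write the general solution.
m = -4 + (44/2)t = -4 + 22t
n = 4 - (42/2)t = 4 - 21t
for any integer t.

m = -4 + 22t, n = 4 - 21t for integer t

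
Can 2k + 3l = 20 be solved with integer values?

Step 1: Compute gcd(2, 3).
gcd(2, 3) = 1

Step 2: Check divisibility.
Does 1 divide 20? 20 = 1 x 20, so yes.

By the theorem on linear Diophantine equations, 2k + 3l = 20 has integer solutions if and only if gcd(2, 3) divides 20. Since 1 | 20, solutions exist.

Yes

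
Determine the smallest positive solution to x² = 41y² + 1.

We seek the smallest positive integers (x, y) with x² - 41y² = 1, i.e., x² = 41y² + 1.
Try successive y values:
y = 1: x² = 41·1² + 1 = 42, not a perfect square
y = 2: x² = 41·2² + 1 = 165, not a perfect square
y = 3: x² = 41·3² + 1 = 370, not a perfect square
... continuing the search (or via continued fractions) ...
y = 320: x² = 41·320² + 1 = 4198401, x = 2049 ✓

Verify: 2049² - 41·320² = 4198401 - 4198400 = 1 ✓

x = 2049, y = 320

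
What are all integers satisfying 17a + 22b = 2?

Step 1: Compute gcd(17, 22) = 1.
Since 1 divides 2, solutions exist.

Step 2: Find a particular solution using extended Euclidean algorithm.
We get a₀ = -18, b₀ = 14.
Check: 17*-18 + 22*14 = 2 = 2 ✓

Step 3: Write the general solution.
a = -18 + (22/1)t = -18 + 22t
b = 14 - (17/1)t = 14 - 17t
for any integer t.

a = -18 + 22t, b = 14 - 17t for integer t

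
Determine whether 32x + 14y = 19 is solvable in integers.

Step 1: Compute gcd(32, 14).
gcd(32, 14) = 2

Step 2: Check divisibility.
Does 2 divide 19? 19 = 2 x 9 + 1, so no.

By the theorem on linear Diophantine equations, 32x + 14y = 19 has integer solutions if and only if gcd(32, 14) divides 19. Since 2 does not divide 19, no solutions exist.

No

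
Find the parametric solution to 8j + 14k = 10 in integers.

Step 1: Compute gcd(8, 14) = 2.
Since 2 divides 10, solutions exist.

Step 2: Find a particular solution using extended Euclidean algorithm.
We get j₀ = 10, k₀ = -5.
Check: 8*10 + 14*-5 = 10 = 10 ✓

Step 3: Write the general solution.
j = 10 + (14/2)t = 10 + 7t
k = -5 - (8/2)t = -5 - 4t
for any integer t.

j = 10 + 7t, k = -5 - 4t for integer t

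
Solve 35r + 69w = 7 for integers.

Step 1: Check solvability.
gcd(35, 69) = 1
Since 1 divides 7, solutions exist.

Step 2: Apply extended Euclidean algorithm to find gcd.
We find integers such that 35*x0 + 69*y0 = 1

Step 3: Scale the particular solution.
Multiply by 7/1 = 7:
r = 14, w = -7

Step 4: Verify.
35*(14) + 69*(-7) = 7 = 7 ✓

r = 14, w = -7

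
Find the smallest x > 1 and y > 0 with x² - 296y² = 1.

We seek the smallest positive integers (x, y) with x² - 296y² = 1, i.e., x² = 296y² + 1.
Try successive y values:
y = 1: x² = 296·1² + 1 = 297, not a perfect square
y = 2: x² = 296·2² + 1 = 1185, not a perfect square
y = 3: x² = 296·3² + 1 = 2665, not a perfect square
... continuing the search (or via continued fractions) ...
y = 215: x² = 296·215² + 1 = 13682601, x = 3699 ✓

Verify: 3699² - 296·215² = 13682601 - 13682600 = 1 ✓

x = 3699, y = 215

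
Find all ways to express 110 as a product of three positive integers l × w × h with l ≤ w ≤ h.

Iterate l from 1 to ⌊110^(1/3)⌋. For each l dividing 110, iterate w ≥ l with w dividing 110/l, and set h = 110/(l·w).
Triples found (5): (1×1×110), (1×2×55), (1×5×22), (1×10×11), (2×5×11)

(1×1×110), (1×2×55), (1×5×22), (1×10×11), (2×5×11)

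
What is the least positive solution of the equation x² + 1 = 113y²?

We need x² = 113y² - 1. Try successive y:
y = 1: x² = 113·1² - 1 = 112, not a perfect square
y = 2: x² = 113·2² - 1 = 451, not a perfect square
y = 3: x² = 113·3² - 1 = 1016, not a perfect square
...
y = 73: x² = 113·73² - 1 = 602176 = 776² ✓
Check: 776² - 113·73² = 602176 - 602177 = -1 ✓

x = 776, y = 73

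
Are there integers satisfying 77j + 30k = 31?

Step 1: Compute gcd(77, 30).
gcd(77, 30) = 1

Step 2: Check divisibility.
Does 1 divide 31? 31 = 1 x 31, so yes.

By the theorem on linear Diophantine equations, 77j + 30k = 31 has integer solutions if and only if gcd(77, 30) divides 31. Since 1 | 31, solutions exist.

Yes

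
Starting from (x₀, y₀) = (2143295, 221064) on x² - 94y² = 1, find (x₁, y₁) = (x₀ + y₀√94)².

Solutions to x² - Dy² = 1 are generated by powers of (x₀ + y₀√D).
The next solution satisfies x₁ + y₁√94 = (x₀ + y₀√94)², giving:
x₁ = x₀² + 94y₀² = 2143295² + 94·221064² = 4593713457025 + 4593713457024 = 9187426914049
y₁ = 2x₀y₀ = 2·2143295·221064 = 947610731760

Verify: 9187426914049² - 94·947610731760² = 84408813300991931233574401 - 84408813300991931233574400 = 1 ✓

x = 9187426914049, y = 947610731760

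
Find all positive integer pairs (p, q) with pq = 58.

The positive divisors of 58 are: 1, 2, 29, 58.
Each divisor d gives the pair (d, 58/d):
(1, 58), (2, 29), (29, 2), (58, 1)

(1, 58), (2, 29), (29, 2), (58, 1)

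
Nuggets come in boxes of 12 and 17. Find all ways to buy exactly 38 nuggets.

We need non-negative integers (x, y) with 12x + 17y = 38.
For each x in 0..3, check if 38 - 12x is a non-negative multiple of 17.
No x yields an integer y ≥ 0.

No solution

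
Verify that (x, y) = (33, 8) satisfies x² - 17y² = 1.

Compute x² = 33² = 1089
Compute 17y² = 17·8² = 17·64 = 1088
x² - 17y² = 1089 - 1088 = 1
Since this equals 1, (33, 8) is a solution.

Yes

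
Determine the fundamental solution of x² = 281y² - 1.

We need x² = 281y² - 1. Try successive y:
y = 1: x² = 281·1² - 1 = 280, not a perfect square
y = 2: x² = 281·2² - 1 = 1123, not a perfect square
y = 3: x² = 281·3² - 1 = 2528, not a perfect square
...
y = 63445: x² = 281·63445² - 1 = 1131100315024 = 1063532² ✓
Check: 1063532² - 281·63445² = 1131100315024 - 1131100315025 = -1 ✓

x = 1063532, y = 63445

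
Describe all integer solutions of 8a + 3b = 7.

Step 1: Compute gcd(8, 3) = 1.
Since 1 divides 7, solutions exist.

Step 2: Find a particular solution using extended Euclidean algorithm.
We get a₀ = -7, b₀ = 21.
Check: 8*-7 + 3*21 = 7 = 7 ✓

Step 3: Write the general solution.
a = -7 + (3/1)t = -7 + 3t
b = 21 - (8/1)t = 21 - 8t
for any integer t.

a = -7 + 3t, b = 21 - 8t for integer t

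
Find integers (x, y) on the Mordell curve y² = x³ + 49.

Try small integer x values and check whether x³ + 49 is a perfect square.
x = 0: x³ + 49 = 0³ + 49 = 0 + 49 = 49
Is 49 a perfect square? 7² = 49 ✓
So (x, y) = (0, 7) is a solution.

x = 0, y = 7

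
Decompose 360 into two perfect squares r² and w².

We need to find integers r, w > 0 such that r² + w² = 360.
Trying r = 6: w² = 360 - 6² = 360 - 36 = 324
w = 18
Check: 6² + 18² = 36 + 324 = 360 ✓

360 = 6² + 18²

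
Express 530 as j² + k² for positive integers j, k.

We need to find integers j, k > 0 such that j² + k² = 530.
Trying j = 1: k² = 530 - 1² = 530 - 1 = 529
k = 23
Check: 1² + 23² = 1 + 529 = 530 ✓

530 = 1² + 23²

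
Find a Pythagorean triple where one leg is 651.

We need the other leg and hypotenuse such that 651² + x² = c².
Take x = 260, c = 701: 651² + 260² = 423801 + 67600 = 491401 = 701² ✓
Triple: (651, 260, 701)

(651, 260, 701)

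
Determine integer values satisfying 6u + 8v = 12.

Step 1: Check solvability.
gcd(6, 8) = 2
Since 2 divides 12, solutions exist.

Step 2: Apply extended Euclidean algorithm to find gcd.
We find integers such that 6*x0 + 8*y0 = 2

Step 3: Scale the particular solution.
Multiply by 12/2 = 6:
u = -6, v = 6

Step 4: Verify.
6*(-6) + 8*(6) = 12 = 12 ✓

u = -6, v = 6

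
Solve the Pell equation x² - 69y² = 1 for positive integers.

We seek the smallest positive integers (x, y) with x² - 69y² = 1, i.e., x² = 69y² + 1.
Try successive y values:
y = 1: x² = 69·1² + 1 = 70, not a perfect square
y = 2: x² = 69·2² + 1 = 277, not a perfect square
y = 3: x² = 69·3² + 1 = 622, not a perfect square
... continuing the search (or via continued fractions) ...
y = 936: x² = 69·936² + 1 = 60450625, x = 7775 ✓

Verify: 7775² - 69·936² = 60450625 - 60450624 = 1 ✓

x = 7775, y = 936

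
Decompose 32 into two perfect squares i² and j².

We need to find integers i, j > 0 such that i² + j² = 32.
Trying i = 4: j² = 32 - 4² = 32 - 16 = 16
j = 4
Check: 4² + 4² = 16 + 16 = 32 ✓

32 = 4² + 4²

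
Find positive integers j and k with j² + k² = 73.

We need to find integers j, k > 0 such that j² + k² = 73.
Trying j = 3: k² = 73 - 3² = 73 - 9 = 64
k = 8
Check: 3² + 8² = 9 + 64 = 73 ✓

73 = 3² + 8²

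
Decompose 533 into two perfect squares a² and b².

We need to find integers a, b > 0 such that a² + b² = 533.
Trying a = 2: b² = 533 - 2² = 533 - 4 = 529
b = 23
Check: 2² + 23² = 4 + 529 = 533 ✓

533 = 2² + 23²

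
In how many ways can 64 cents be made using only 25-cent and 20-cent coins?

We need non-negative integers (x, y) with 25x + 20y = 64.
For each x from 0 to 2, check if (64 - 25x) is a non-negative multiple of 20.
Solutions (x, y): none
Count: 0

0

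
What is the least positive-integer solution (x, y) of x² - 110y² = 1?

We seek the smallest positive integers (x, y) with x² - 110y² = 1, i.e., x² = 110y² + 1.
Try successive y values:
y = 1: x² = 110·1² + 1 = 111, not a perfect square
y = 2: x² = 110·2² + 1 = 441, x = 21 ✓

Verify: 21² - 110·2² = 441 - 440 = 1 ✓

x = 21, y = 2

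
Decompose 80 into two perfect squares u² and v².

We need to find integers u, v > 0 such that u² + v² = 80.
Trying u = 4: v² = 80 - 4² = 80 - 16 = 64
v = 8
Check: 4² + 8² = 16 + 64 = 80 ✓

80 = 4² + 8²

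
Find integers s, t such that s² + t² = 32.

We need to find integers s, t > 0 such that s² + t² = 32.
Trying s = 4: t² = 32 - 4² = 32 - 16 = 16
t = 4
Check: 4² + 4² = 16 + 16 = 32 ✓

32 = 4² + 4²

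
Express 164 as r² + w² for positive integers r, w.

We need to find integers r, w > 0 such that r² + w² = 164.
Trying r = 8: w² = 164 - 8² = 164 - 64 = 100
w = 10
Check: 8² + 10² = 64 + 100 = 164 ✓

164 = 8² + 10²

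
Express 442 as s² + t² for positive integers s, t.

We need to find integers s, t > 0 such that s² + t² = 442.
Trying s = 1: t² = 442 - 1² = 442 - 1 = 441
t = 21
Check: 1² + 21² = 1 + 441 = 442 ✓

442 = 1² + 21²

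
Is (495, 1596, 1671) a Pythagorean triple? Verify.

Compute a² + b² = 495² + 1596² = 245025 + 2547216 = 2792241
Compute c² = 1671² = 2792241
Since 2792241 = 2792241, confirmed.

Yes, it is a Pythagorean triple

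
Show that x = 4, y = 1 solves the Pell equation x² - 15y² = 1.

Compute x² = 4² = 16
Compute 15y² = 15·1² = 15·1 = 15
x² - 15y² = 16 - 15 = 1
Since this equals 1, (4, 1) is a solution.

Yes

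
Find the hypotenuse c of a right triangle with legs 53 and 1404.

c² = a² + b² = 53² + 1404² = 2809 + 1971216 = 1974025
c = sqrt(1974025) = 1405

1405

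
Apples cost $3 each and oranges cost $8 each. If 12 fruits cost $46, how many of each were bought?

Let a = apples, o = oranges.
a + o = 12
3a + 8o = 46
Substitute o = 12 - a:
3a + 8(12 - a) = 46
(3 - 8)a = 46 - 96
-5a = -50
a = 10, o = 12 - 10 = 2

Apples: 10, Oranges: 2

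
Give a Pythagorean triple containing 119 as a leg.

We need the other leg and hypotenuse such that 119² + x² = c².
Take x = 120, c = 169: 119² + 120² = 14161 + 14400 = 28561 = 169² ✓
Triple: (119, 120, 169)

(119, 120, 169)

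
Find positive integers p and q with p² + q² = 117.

We need to find integers p, q > 0 such that p² + q² = 117.
Trying p = 6: q² = 117 - 6² = 117 - 36 = 81
q = 9
Check: 6² + 9² = 36 + 81 = 117 ✓

117 = 6² + 9²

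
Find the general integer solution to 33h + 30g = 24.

Step 1: Compute gcd(33, 30) = 3.
Since 3 divides 24, solutions exist.

Step 2: Find a particular solution using extended Euclidean algorithm.
We get h₀ = 8, g₀ = -8.
Check: 33*8 + 30*-8 = 24 = 24 ✓

Step 3: Write the general solution.
h = 8 + (30/3)t = 8 + 10t
g = -8 - (33/3)t = -8 - 11t
for any integer t.

h = 8 + 10t, g = -8 - 11t for integer t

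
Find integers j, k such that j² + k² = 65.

We need to find integers j, k > 0 such that j² + k² = 65.
Trying j = 1: k² = 65 - 1² = 65 - 1 = 64
k = 8
Check: 1² + 8² = 1 + 64 = 65 ✓

65 = 1² + 8²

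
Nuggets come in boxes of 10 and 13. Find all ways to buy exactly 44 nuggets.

We need non-negative integers (x, y) with 10x + 13y = 44.
For each x in 0..4, check if 44 - 10x is a non-negative multiple of 13.
No x yields an integer y ≥ 0.

No solution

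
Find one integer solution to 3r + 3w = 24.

Step 1: Check solvability.
gcd(3, 3) = 3
Since 3 divides 24, solutions exist.

Step 2: Apply extended Euclidean algorithm to find gcd.
We find integers such that 3*x0 + 3*y0 = 3

Step 3: Scale the particular solution.
Multiply by 24/3 = 8:
r = 0, w = 8

Step 4: Verify.
3*(0) + 3*(8) = 24 = 24 ✓

r = 0, w = 8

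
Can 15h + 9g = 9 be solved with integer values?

Step 1: Compute gcd(15, 9).
gcd(15, 9) = 3

Step 2: Check divisibility.
Does 3 divide 9? 9 = 3 x 3, so yes.

By the theorem on linear Diophantine equations, 15h + 9g = 9 has integer solutions if and only if gcd(15, 9) divides 9. Since 3 | 9, solutions exist.

Yes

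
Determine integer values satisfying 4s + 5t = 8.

Step 1: Check solvability.
gcd(4, 5) = 1
Since 1 divides 8, solutions exist.

Step 2: Apply extended Euclidean algorithm to find gcd.
We find integers such that 4*x0 + 5*y0 = 1

Step 3: Scale the particular solution.
Multiply by 8/1 = 8:
s = -8, t = 8

Step 4: Verify.
4*(-8) + 5*(8) = 8 = 8 ✓

s = -8, t = 8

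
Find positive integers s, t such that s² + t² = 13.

Search for s with 13 - s² a perfect square.
s = 2: 13 - 2² = 13 - 4 = 9 = 3² ✓
So s = 2, t = 3.

s = 2, t = 3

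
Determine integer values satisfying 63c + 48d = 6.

Step 1: Check solvability.
gcd(63, 48) = 3
Since 3 divides 6, solutions exist.

Step 2: Apply extended Euclidean algorithm to find gcd.
We find integers such that 63*x0 + 48*y0 = 3

Step 3: Scale the particular solution.
Multiply by 6/3 = 2:
c = -6, d = 8

Step 4: Verify.
63*(-6) + 48*(8) = 6 = 6 ✓

c = -6, d = 8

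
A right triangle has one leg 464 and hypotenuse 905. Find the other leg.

a² = c² - b² = 819025 - 215296 = 603729
a = 777

777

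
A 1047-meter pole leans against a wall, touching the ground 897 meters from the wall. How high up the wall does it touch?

The ladder, wall, and ground form a right triangle with hypotenuse 1047 and one leg 897.
By the Pythagorean theorem: h² = 1047² - 897² = 1096209 - 804609 = 291600
h = √291600 = 540 meters

540 meters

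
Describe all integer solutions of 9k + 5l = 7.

Step 1: Compute gcd(9, 5) = 1.
Since 1 divides 7, solutions exist.

Step 2: Find a particular solution using extended Euclidean algorithm.
We get k₀ = -7, l₀ = 14.
Check: 9*-7 + 5*14 = 7 = 7 ✓

Step 3: Write the general solution.
k = -7 + (5/1)t = -7 + 5t
l = 14 - (9/1)t = 14 - 9t
for any integer t.

k = -7 + 5t, l = 14 - 9t for integer t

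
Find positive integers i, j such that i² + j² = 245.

Search for i with 245 - i² a perfect square.
i = 7: 245 - 7² = 245 - 49 = 196 = 14² ✓
So i = 7, j = 14.

i = 7, j = 14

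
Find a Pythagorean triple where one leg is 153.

We need the other leg and hypotenuse such that 153² + x² = c².
Take x = 104, c = 185: 153² + 104² = 23409 + 10816 = 34225 = 185² ✓
Triple: (153, 104, 185)

(153, 104, 185)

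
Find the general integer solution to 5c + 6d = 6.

Step 1: Compute gcd(5, 6) = 1.
Since 1 divides 6, solutions exist.

Step 2: Find a particular solution using extended Euclidean algorithm.
We get c₀ = -6, d₀ = 6.
Check: 5*-6 + 6*6 = 6 = 6 ✓

Step 3: Write the general solution.
c = -6 + (6/1)t = -6 + 6t
d = 6 - (5/1)t = 6 - 5t
for any integer t.

c = -6 + 6t, d = 6 - 5t for integer t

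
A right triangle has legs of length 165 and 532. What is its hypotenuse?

c² = a² + b² = 165² + 532² = 27225 + 283024 = 310249
c = 557

557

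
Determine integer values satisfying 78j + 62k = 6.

Step 1: Check solvability.
gcd(78, 62) = 2
Since 2 divides 6, solutions exist.

Step 2: Apply extended Euclidean algorithm to find gcd.
We find integers such that 78*x0 + 62*y0 = 2

Step 3: Scale the particular solution.
Multiply by 6/2 = 3:
j = 12, k = -15

Step 4: Verify.
78*(12) + 62*(-15) = 6 = 6 ✓

j = 12, k = -15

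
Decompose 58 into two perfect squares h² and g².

We need to find integers h, g > 0 such that h² + g² = 58.
Trying h = 3: g² = 58 - 3² = 58 - 9 = 49
g = 7
Check: 3² + 7² = 9 + 49 = 58 ✓

58 = 3² + 7²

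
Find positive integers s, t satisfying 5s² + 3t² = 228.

Try small values of s and check whether (228 - 5s²)/3 is a perfect square.
s = 6: 5·6² = 180, so 3t² = 228 - 180 = 48, giving t² = 16, t = 4.
Check: 5·6² + 3·4² = 180 + 48 = 228 ✓

s = 6, t = 4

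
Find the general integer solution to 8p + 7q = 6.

Step 1: Compute gcd(8, 7) = 1.
Since 1 divides 6, solutions exist.

Step 2: Find a particular solution using extended Euclidean algorithm.
We get p₀ = 6, q₀ = -6.
Check: 8*6 + 7*-6 = 6 = 6 ✓

Step 3: Write the general solution.
p = 6 + (7/1)t = 6 + 7t
q = -6 - (8/1)t = -6 - 8t
for any integer t.

p = 6 + 7t, q = -6 - 8t for integer t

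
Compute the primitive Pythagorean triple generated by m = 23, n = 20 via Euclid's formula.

a = m² - n² = 23² - 20² = 529 - 400 = 129
b = 2mn = 2·23·20 = 920
c = m² + n² = 529 + 400 = 929
Verify: 129² + 920² = 16641 + 846400 = 863041 = 929² ✓

(129, 920, 929)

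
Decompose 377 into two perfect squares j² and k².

We need to find integers j, k > 0 such that j² + k² = 377.
Trying j = 4: k² = 377 - 4² = 377 - 16 = 361
k = 19
Check: 4² + 19² = 16 + 361 = 377 ✓

377 = 4² + 19²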